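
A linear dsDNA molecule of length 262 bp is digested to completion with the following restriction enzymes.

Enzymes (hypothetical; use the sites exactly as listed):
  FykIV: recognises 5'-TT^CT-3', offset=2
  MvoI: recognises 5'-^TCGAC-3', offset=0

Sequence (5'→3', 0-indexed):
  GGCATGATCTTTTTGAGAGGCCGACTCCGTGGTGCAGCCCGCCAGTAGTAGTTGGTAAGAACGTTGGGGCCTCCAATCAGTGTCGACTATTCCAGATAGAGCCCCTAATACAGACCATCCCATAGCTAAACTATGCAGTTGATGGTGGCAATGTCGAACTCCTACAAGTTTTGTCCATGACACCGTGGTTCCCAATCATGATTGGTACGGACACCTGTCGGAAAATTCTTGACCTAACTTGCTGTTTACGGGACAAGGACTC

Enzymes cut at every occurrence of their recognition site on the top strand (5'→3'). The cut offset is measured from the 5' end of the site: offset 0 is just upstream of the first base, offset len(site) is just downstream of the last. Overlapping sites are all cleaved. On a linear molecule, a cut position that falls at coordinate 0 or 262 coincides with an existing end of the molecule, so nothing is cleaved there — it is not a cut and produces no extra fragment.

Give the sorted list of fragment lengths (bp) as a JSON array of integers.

[35,82,145]

Site scan:
  FykIV (TTCT, off=2): starts [225] → cuts [227]
  MvoI (TCGAC, off=0): starts [82] → cuts [82]

All cut coordinates (distinct, sorted): [82, 227]

Fragments:
  [0,82): 82 bp
  [82,227): 145 bp
  [227,262): 35 bp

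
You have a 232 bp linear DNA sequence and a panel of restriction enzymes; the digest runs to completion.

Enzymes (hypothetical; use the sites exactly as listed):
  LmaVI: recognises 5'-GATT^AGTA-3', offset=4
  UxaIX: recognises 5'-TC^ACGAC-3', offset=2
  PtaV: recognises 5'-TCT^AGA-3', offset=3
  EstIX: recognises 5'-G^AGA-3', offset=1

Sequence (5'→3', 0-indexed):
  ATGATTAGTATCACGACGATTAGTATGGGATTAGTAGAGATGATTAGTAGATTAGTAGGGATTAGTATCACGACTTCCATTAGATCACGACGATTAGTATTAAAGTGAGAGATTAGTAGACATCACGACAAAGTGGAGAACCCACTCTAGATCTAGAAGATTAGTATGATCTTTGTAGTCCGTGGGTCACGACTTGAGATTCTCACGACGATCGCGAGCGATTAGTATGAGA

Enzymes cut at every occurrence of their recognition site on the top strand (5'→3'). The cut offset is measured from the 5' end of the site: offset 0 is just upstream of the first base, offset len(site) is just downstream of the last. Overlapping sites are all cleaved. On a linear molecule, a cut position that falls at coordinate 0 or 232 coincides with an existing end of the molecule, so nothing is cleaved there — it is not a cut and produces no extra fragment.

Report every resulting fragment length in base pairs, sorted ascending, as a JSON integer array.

Site scan:
  LmaVI (GATTAGTA, off=4): starts [2, 17, 28, 41, 49, 59, 91, 110, 158, 219] → cuts [6, 21, 32, 45, 53, 63, 95, 114, 162, 223]
  UxaIX (TCACGAC, off=2): starts [10, 67, 84, 122, 186, 202] → cuts [12, 69, 86, 124, 188, 204]
  PtaV (TCTAGA, off=3): starts [145, 151] → cuts [148, 154]
  EstIX (GAGA, off=1): starts [36, 106, 108, 135, 195, 228] → cuts [37, 107, 109, 136, 196, 229]

Pooled cuts: [6, 12, 21, 32, 37, 45, 53, 63, 69, 86, 95, 107, 109, 114, 124, 136, 148, 154, 162, 188, 196, 204, 223, 229]

Fragment lengths:
  [0,6): 6 bp
  [6,12): 6 bp
  [12,21): 9 bp
  [21,32): 11 bp
  [32,37): 5 bp
  [37,45): 8 bp
  [45,53): 8 bp
  [53,63): 10 bp
  [63,69): 6 bp
  [69,86): 17 bp
  [86,95): 9 bp
  [95,107): 12 bp
  [107,109): 2 bp
  [109,114): 5 bp
  [114,124): 10 bp
  [124,136): 12 bp
  [136,148): 12 bp
  [148,154): 6 bp
  [154,162): 8 bp
  [162,188): 26 bp
  [188,196): 8 bp
  [196,204): 8 bp
  [204,223): 19 bp
  [223,229): 6 bp
  [229,232): 3 bp

[2,3,5,5,6,6,6,6,6,8,8,8,8,8,9,9,10,10,11,12,12,12,17,19,26]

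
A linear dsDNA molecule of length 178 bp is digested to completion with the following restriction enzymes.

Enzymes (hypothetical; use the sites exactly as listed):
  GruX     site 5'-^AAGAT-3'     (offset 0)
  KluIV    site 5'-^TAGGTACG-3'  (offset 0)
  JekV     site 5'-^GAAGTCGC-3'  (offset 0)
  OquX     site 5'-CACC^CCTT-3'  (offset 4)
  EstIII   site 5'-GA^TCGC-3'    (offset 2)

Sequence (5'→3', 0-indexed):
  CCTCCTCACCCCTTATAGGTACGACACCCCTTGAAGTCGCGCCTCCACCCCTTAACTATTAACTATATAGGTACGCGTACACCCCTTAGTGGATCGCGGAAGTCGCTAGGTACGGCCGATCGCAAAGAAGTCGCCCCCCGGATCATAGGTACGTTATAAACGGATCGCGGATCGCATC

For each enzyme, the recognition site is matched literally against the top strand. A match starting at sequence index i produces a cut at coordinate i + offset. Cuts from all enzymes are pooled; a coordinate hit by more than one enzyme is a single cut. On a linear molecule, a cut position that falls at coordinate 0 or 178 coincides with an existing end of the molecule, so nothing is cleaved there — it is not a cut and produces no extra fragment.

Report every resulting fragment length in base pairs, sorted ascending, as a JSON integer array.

Site scan:
  GruX (AAGAT, off=0): no sites
  KluIV TAGGTACG/0: at [15, 67, 106, 145] ⇒ [15, 67, 106, 145]
  JekV GAAGTCGC/0: at [32, 98, 126] ⇒ [32, 98, 126]
  OquX CACCCCTT/4: at [6, 24, 45, 79] ⇒ [10, 28, 49, 83]
  EstIII GATCGC/2: at [91, 117, 162, 169] ⇒ [93, 119, 164, 171]

Pooled cuts: [10, 15, 28, 32, 49, 67, 83, 93, 98, 106, 119, 126, 145, 164, 171]

Fragment lengths:
  [0,10): 10 bp
  [10,15): 5 bp
  [15,28): 13 bp
  [28,32): 4 bp
  [32,49): 17 bp
  [49,67): 18 bp
  [67,83): 16 bp
  [83,93): 10 bp
  [93,98): 5 bp
  [98,106): 8 bp
  [106,119): 13 bp
  [119,126): 7 bp
  [126,145): 19 bp
  [145,164): 19 bp
  [164,171): 7 bp
  [171,178): 7 bp

[4,5,5,7,7,7,8,10,10,13,13,16,17,18,19,19]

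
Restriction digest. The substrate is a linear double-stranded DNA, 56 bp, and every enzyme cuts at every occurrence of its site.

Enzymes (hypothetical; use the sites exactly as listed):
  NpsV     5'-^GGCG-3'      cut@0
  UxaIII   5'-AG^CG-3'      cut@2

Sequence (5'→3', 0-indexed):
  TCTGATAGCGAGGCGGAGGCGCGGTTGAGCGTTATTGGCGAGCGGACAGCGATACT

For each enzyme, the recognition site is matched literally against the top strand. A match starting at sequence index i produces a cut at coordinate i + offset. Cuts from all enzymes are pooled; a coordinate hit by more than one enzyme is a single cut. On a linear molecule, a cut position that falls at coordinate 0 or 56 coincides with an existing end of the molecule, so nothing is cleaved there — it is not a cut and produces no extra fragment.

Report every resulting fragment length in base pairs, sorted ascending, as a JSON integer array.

[3,6,6,7,7,7,8,12]

Scan for sites:
  NpsV GGCG/0: at [11, 17, 36] ⇒ [11, 17, 36]
  UxaIII AGCG/2: at [6, 27, 40, 47] ⇒ [8, 29, 42, 49]

Pooled cuts: [8, 11, 17, 29, 36, 42, 49]

Fragment lengths:
  [0,8): 8 bp
  [8,11): 3 bp
  [11,17): 6 bp
  [17,29): 12 bp
  [29,36): 7 bp
  [36,42): 6 bp
  [42,49): 7 bp
  [49,56): 7 bp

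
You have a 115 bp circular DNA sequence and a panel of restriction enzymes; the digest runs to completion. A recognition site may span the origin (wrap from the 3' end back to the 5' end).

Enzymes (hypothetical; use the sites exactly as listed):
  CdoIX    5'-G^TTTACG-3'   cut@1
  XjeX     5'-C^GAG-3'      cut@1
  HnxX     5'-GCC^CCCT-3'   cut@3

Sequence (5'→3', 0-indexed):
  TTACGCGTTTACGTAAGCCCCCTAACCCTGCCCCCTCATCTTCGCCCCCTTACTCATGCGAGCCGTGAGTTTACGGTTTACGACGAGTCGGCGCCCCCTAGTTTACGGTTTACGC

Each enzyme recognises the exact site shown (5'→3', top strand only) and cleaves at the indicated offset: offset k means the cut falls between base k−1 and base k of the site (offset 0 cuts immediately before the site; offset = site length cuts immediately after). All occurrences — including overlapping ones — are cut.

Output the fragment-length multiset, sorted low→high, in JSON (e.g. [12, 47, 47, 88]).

Site scan:
  CdoIX (GTTTACG, off=1): starts [6, 68, 75, 100, 107] → cuts [7, 69, 76, 101, 108]
  XjeX (CGAG, off=1): starts [58, 83] → cuts [59, 84]
  HnxX (GCCCCCT, off=3): starts [16, 29, 43, 92] → cuts [19, 32, 46, 95]

All cut coordinates (distinct, sorted): [7, 19, 32, 46, 59, 69, 76, 84, 95, 101, 108]

Fragment lengths:
  7→19: 12 bp
  19→32: 13 bp
  32→46: 14 bp
  46→59: 13 bp
  59→69: 10 bp
  69→76: 7 bp
  76→84: 8 bp
  84→95: 11 bp
  95→101: 6 bp
  101→108: 7 bp
  108→7 (wrap): 115-108+7 = 14 bp

[6,7,7,8,10,11,12,13,13,14,14]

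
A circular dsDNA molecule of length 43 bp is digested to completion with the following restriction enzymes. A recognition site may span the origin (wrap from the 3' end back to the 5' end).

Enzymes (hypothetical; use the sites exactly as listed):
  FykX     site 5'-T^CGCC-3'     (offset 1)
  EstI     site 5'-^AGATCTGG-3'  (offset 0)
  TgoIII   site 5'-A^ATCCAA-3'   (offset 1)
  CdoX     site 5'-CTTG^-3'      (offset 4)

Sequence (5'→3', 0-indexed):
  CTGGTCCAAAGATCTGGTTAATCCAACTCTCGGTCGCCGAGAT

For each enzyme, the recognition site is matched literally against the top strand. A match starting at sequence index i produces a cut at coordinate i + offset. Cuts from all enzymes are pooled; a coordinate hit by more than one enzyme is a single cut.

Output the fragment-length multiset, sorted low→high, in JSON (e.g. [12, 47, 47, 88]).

Site scan:
  FykX TCGCC/1: at [33] ⇒ [34]
  EstI AGATCTGG/0: at [9, 39] ⇒ [9, 39]
  TgoIII AATCCAA/1: at [19] ⇒ [20]
  CdoX (CTTG, off=4): no sites

All cut coordinates (distinct, sorted): [9, 20, 34, 39]

Fragment lengths:
  9→20: 11 bp
  20→34: 14 bp
  34→39: 5 bp
  39→9 (wrap): 43-39+9 = 13 bp

[5,11,13,14]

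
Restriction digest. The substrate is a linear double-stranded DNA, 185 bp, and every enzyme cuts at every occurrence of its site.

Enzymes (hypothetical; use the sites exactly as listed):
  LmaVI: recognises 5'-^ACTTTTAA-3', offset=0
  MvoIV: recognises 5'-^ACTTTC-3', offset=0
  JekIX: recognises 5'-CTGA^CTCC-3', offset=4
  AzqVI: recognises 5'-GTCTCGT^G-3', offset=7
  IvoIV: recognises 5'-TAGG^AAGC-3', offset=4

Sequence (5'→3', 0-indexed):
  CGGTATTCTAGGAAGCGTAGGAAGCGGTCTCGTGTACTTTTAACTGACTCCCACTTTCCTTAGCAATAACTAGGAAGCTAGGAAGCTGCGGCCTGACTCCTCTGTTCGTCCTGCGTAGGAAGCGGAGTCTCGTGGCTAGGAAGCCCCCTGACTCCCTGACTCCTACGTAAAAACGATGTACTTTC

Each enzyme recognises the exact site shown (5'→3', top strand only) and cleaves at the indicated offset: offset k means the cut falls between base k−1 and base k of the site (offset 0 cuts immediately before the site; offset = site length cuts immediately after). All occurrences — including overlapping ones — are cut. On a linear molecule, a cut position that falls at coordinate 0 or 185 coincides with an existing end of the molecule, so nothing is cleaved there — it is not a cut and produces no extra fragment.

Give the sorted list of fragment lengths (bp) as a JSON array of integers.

[2,5,6,7,8,8,9,11,12,12,12,14,14,20,22,23]

Scan for sites:
  LmaVI ACTTTTAA/0: at [35] ⇒ [35]
  MvoIV ACTTTC/0: at [52, 179] ⇒ [52, 179]
  JekIX CTGACTCC/4: at [43, 92, 147, 155] ⇒ [47, 96, 151, 159]
  AzqVI GTCTCGTG/7: at [26, 126] ⇒ [33, 133]
  IvoIV TAGGAAGC/4: at [8, 17, 70, 78, 115, 136] ⇒ [12, 21, 74, 82, 119, 140]

All cut coordinates (distinct, sorted): [12, 21, 33, 35, 47, 52, 74, 82, 96, 119, 133, 140, 151, 159, 179]

Fragment lengths:
  [0,12): 12 bp
  [12,21): 9 bp
  [21,33): 12 bp
  [33,35): 2 bp
  [35,47): 12 bp
  [47,52): 5 bp
  [52,74): 22 bp
  [74,82): 8 bp
  [82,96): 14 bp
  [96,119): 23 bp
  [119,133): 14 bp
  [133,140): 7 bp
  [140,151): 11 bp
  [151,159): 8 bp
  [159,179): 20 bp
  [179,185): 6 bp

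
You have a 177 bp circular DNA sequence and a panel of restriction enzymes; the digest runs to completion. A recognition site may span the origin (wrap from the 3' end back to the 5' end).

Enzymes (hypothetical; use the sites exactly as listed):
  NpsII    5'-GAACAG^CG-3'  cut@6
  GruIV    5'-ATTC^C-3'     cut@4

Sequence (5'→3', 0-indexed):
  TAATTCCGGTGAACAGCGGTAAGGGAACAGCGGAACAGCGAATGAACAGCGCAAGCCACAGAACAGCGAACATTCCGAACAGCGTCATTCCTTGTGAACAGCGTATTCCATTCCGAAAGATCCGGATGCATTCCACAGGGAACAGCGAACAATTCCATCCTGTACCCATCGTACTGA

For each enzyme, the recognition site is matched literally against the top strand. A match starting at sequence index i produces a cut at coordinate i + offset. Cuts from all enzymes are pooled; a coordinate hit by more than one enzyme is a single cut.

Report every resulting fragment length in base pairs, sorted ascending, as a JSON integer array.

[5,7,7,8,8,9,10,10,11,11,12,14,17,20,28]

Scan for sites:
  NpsII GAACAGCG/6: at [10, 24, 32, 43, 60, 76, 95, 139] ⇒ [16, 30, 38, 49, 66, 82, 101, 145]
  GruIV ATTCC/4: at [2, 71, 86, 104, 109, 129, 151] ⇒ [6, 75, 90, 108, 113, 133, 155]

Pooled cuts: [6, 16, 30, 38, 49, 66, 75, 82, 90, 101, 108, 113, 133, 145, 155]

Fragments:
  6→16: 10 bp
  16→30: 14 bp
  30→38: 8 bp
  38→49: 11 bp
  49→66: 17 bp
  66→75: 9 bp
  75→82: 7 bp
  82→90: 8 bp
  90→101: 11 bp
  101→108: 7 bp
  108→113: 5 bp
  113→133: 20 bp
  133→145: 12 bp
  145→155: 10 bp
  155→6 (wrap): 177-155+6 = 28 bp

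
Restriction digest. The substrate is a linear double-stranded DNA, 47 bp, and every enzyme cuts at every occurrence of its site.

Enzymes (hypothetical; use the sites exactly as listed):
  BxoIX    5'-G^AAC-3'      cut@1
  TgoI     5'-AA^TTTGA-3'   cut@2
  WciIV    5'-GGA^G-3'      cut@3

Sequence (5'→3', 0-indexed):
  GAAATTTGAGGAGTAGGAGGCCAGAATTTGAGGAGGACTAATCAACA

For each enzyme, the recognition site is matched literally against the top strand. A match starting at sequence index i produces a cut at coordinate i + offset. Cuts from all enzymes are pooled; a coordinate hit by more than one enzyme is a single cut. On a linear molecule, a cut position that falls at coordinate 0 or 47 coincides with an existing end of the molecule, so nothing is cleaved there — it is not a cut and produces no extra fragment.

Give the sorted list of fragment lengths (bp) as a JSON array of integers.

Site scan:
  BxoIX (GAAC, off=1): no sites
  TgoI AATTTGA/2: at [2, 24] ⇒ [4, 26]
  WciIV GGAG/3: at [9, 15, 31] ⇒ [12, 18, 34]

Pooled cuts: [4, 12, 18, 26, 34]

Fragment lengths:
  [0,4): 4 bp
  [4,12): 8 bp
  [12,18): 6 bp
  [18,26): 8 bp
  [26,34): 8 bp
  [34,47): 13 bp

[4,6,8,8,8,13]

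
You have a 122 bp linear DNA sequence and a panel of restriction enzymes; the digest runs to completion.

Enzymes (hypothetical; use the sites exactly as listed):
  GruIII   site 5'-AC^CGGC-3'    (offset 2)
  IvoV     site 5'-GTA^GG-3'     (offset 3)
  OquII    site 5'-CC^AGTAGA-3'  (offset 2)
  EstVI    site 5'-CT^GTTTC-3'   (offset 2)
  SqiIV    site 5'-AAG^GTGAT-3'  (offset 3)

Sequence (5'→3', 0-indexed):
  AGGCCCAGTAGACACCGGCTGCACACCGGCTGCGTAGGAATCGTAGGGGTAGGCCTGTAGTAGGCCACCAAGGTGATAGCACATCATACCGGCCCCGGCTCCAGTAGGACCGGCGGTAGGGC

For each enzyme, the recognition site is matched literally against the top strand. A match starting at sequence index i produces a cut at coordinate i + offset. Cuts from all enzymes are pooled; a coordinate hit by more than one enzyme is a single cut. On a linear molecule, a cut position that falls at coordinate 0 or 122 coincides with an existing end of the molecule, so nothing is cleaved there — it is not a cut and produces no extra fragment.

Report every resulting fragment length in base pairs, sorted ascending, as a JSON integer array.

Site scan:
  GruIII (ACCGGC, off=2): starts [13, 24, 87, 108] → cuts [15, 26, 89, 110]
  IvoV (GTAGG, off=3): starts [33, 42, 48, 59, 103, 115] → cuts [36, 45, 51, 62, 106, 118]
  OquII (CCAGTAGA, off=2): starts [4] → cuts [6]
  EstVI (CTGTTTC, off=2): no sites
  SqiIV (AAGGTGAT, off=3): starts [69] → cuts [72]

All cut coordinates (distinct, sorted): [6, 15, 26, 36, 45, 51, 62, 72, 89, 106, 110, 118]

Fragments:
  [0,6): 6 bp
  [6,15): 9 bp
  [15,26): 11 bp
  [26,36): 10 bp
  [36,45): 9 bp
  [45,51): 6 bp
  [51,62): 11 bp
  [62,72): 10 bp
  [72,89): 17 bp
  [89,106): 17 bp
  [106,110): 4 bp
  [110,118): 8 bp
  [118,122): 4 bp

[4,4,6,6,8,9,9,10,10,11,11,17,17]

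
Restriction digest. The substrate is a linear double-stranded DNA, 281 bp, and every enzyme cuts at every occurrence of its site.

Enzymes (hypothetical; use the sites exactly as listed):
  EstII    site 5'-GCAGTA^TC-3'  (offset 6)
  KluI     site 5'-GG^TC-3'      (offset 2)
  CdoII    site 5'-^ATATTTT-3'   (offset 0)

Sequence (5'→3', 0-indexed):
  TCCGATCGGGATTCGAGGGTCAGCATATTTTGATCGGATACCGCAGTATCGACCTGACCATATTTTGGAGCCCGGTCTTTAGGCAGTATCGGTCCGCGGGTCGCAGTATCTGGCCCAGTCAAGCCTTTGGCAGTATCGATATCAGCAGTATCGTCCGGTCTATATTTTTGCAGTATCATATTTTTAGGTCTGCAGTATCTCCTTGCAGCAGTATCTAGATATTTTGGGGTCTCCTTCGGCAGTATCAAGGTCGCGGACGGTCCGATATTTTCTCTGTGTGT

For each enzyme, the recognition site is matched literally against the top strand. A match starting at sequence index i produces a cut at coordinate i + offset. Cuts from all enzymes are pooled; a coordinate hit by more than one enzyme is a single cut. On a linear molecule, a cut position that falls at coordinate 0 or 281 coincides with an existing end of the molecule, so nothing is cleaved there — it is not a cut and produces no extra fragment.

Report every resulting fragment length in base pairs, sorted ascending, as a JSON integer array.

[2,3,4,4,5,5,6,8,8,8,9,10,11,11,11,13,14,15,15,16,16,17,19,24,27]

Scan for sites:
  EstII GCAGTATC/6: at [42, 82, 102, 129, 144, 169, 191, 207, 238] ⇒ [48, 88, 108, 135, 150, 175, 197, 213, 244]
  KluI GGTC/2: at [17, 73, 90, 98, 156, 186, 227, 248, 258] ⇒ [19, 75, 92, 100, 158, 188, 229, 250, 260]
  CdoII ATATTTT/0: at [24, 59, 161, 177, 218, 264] ⇒ [24, 59, 161, 177, 218, 264]

All cut coordinates (distinct, sorted): [19, 24, 48, 59, 75, 88, 92, 100, 108, 135, 150, 158, 161, 175, 177, 188, 197, 213, 218, 229, 244, 250, 260, 264]

Fragment lengths:
  [0,19): 19 bp
  [19,24): 5 bp
  [24,48): 24 bp
  [48,59): 11 bp
  [59,75): 16 bp
  [75,88): 13 bp
  [88,92): 4 bp
  [92,100): 8 bp
  [100,108): 8 bp
  [108,135): 27 bp
  [135,150): 15 bp
  [150,158): 8 bp
  [158,161): 3 bp
  [161,175): 14 bp
  [175,177): 2 bp
  [177,188): 11 bp
  [188,197): 9 bp
  [197,213): 16 bp
  [213,218): 5 bp
  [218,229): 11 bp
  [229,244): 15 bp
  [244,250): 6 bp
  [250,260): 10 bp
  [260,264): 4 bp
  [264,281): 17 bp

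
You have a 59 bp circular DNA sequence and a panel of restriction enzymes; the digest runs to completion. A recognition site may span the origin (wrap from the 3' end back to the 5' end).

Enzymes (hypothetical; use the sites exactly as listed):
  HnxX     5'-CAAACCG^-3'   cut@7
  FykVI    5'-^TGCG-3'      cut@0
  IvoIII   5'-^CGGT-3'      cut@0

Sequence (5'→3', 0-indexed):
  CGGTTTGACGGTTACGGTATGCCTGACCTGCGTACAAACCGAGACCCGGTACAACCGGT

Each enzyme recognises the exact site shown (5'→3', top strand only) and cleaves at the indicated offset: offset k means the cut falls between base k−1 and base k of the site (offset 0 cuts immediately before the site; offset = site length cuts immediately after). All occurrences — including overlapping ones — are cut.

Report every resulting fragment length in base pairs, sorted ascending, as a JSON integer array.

Scan for sites:
  HnxX CAAACCG/7: at [34] ⇒ [41]
  FykVI TGCG/0: at [28] ⇒ [28]
  IvoIII CGGT/0: at [0, 8, 14, 46, 55] ⇒ [0, 8, 14, 46, 55]

All cut coordinates (distinct, sorted): [0, 8, 14, 28, 41, 46, 55]

Fragment lengths:
  0→8: 8 bp
  8→14: 6 bp
  14→28: 14 bp
  28→41: 13 bp
  41→46: 5 bp
  46→55: 9 bp
  55→0 (wrap): 59-55+0 = 4 bp

[4,5,6,8,9,13,14]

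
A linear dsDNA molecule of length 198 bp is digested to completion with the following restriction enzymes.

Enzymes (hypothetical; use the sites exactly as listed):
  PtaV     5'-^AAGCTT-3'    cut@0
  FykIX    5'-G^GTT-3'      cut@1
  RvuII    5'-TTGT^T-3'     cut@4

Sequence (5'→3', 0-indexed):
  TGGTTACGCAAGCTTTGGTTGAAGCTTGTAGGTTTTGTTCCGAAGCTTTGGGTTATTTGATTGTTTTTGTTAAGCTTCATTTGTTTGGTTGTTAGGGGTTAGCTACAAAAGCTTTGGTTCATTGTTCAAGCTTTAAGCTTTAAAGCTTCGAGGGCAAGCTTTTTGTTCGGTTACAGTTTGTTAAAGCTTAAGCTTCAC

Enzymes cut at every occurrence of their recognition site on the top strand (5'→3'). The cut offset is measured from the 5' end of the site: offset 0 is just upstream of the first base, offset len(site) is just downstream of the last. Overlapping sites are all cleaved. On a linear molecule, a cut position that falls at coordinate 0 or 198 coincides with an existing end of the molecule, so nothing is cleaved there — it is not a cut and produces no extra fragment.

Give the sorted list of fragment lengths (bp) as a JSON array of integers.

[1,2,2,2,3,3,4,4,5,5,6,6,7,7,7,8,8,8,9,9,9,10,11,11,12,13,13,13]

Scan for sites:
  PtaV (AAGCTT, off=0): starts [9, 21, 42, 71, 108, 127, 134, 142, 155, 183, 189] → cuts [9, 21, 42, 71, 108, 127, 134, 142, 155, 183, 189]
  FykIX (GGTT, off=1): starts [1, 16, 30, 50, 86, 96, 115, 168] → cuts [2, 17, 31, 51, 87, 97, 116, 169]
  RvuII (TTGTT, off=4): starts [34, 60, 66, 80, 88, 121, 162, 177] → cuts [38, 64, 70, 84, 92, 125, 166, 181]

Pooled cuts: [2, 9, 17, 21, 31, 38, 42, 51, 64, 70, 71, 84, 87, 92, 97, 108, 116, 125, 127, 134, 142, 155, 166, 169, 181, 183, 189]

Fragments:
  [0,2): 2 bp
  [2,9): 7 bp
  [9,17): 8 bp
  [17,21): 4 bp
  [21,31): 10 bp
  [31,38): 7 bp
  [38,42): 4 bp
  [42,51): 9 bp
  [51,64): 13 bp
  [64,70): 6 bp
  [70,71): 1 bp
  [71,84): 13 bp
  [84,87): 3 bp
  [87,92): 5 bp
  [92,97): 5 bp
  [97,108): 11 bp
  [108,116): 8 bp
  [116,125): 9 bp
  [125,127): 2 bp
  [127,134): 7 bp
  [134,142): 8 bp
  [142,155): 13 bp
  [155,166): 11 bp
  [166,169): 3 bp
  [169,181): 12 bp
  [181,183): 2 bp
  [183,189): 6 bp
  [189,198): 9 bp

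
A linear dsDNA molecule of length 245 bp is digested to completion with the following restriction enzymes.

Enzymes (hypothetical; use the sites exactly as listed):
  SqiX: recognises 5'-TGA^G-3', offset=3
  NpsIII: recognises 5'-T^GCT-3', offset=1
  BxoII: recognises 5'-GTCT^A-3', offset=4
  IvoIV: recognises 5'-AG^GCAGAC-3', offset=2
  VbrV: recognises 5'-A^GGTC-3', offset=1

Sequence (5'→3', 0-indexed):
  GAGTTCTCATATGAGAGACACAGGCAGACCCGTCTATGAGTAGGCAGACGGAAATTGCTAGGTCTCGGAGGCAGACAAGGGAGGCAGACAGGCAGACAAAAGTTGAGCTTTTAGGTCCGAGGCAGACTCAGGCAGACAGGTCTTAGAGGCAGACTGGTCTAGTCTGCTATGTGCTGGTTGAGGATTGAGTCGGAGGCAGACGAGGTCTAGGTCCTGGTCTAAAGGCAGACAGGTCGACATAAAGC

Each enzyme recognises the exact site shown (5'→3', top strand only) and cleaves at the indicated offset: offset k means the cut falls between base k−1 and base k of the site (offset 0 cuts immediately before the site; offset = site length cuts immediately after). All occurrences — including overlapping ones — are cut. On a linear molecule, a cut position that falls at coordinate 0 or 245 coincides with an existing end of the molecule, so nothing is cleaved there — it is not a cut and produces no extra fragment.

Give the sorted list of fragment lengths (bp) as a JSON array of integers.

Per-enzyme occurrences:
  SqiX (TGAG, off=3): starts [11, 36, 103, 178, 185] → cuts [14, 39, 106, 181, 188]
  NpsIII (TGCT, off=1): starts [55, 164, 171] → cuts [56, 165, 172]
  BxoII (GTCTA, off=4): starts [31, 156, 204, 216] → cuts [35, 160, 208, 220]
  IvoIV (AGGCAGAC, off=2): starts [21, 41, 68, 81, 89, 119, 129, 146, 193, 222] → cuts [23, 43, 70, 83, 91, 121, 131, 148, 195, 224]
  VbrV (AGGTC, off=1): starts [59, 112, 137, 202, 208, 230] → cuts [60, 113, 138, 203, 209, 231]

Pooled cuts: [14, 23, 35, 39, 43, 56, 60, 70, 83, 91, 106, 113, 121, 131, 138, 148, 160, 165, 172, 181, 188, 195, 203, 208, 209, 220, 224, 231]

Fragment lengths:
  [0,14): 14 bp
  [14,23): 9 bp
  [23,35): 12 bp
  [35,39): 4 bp
  [39,43): 4 bp
  [43,56): 13 bp
  [56,60): 4 bp
  [60,70): 10 bp
  [70,83): 13 bp
  [83,91): 8 bp
  [91,106): 15 bp
  [106,113): 7 bp
  [113,121): 8 bp
  [121,131): 10 bp
  [131,138): 7 bp
  [138,148): 10 bp
  [148,160): 12 bp
  [160,165): 5 bp
  [165,172): 7 bp
  [172,181): 9 bp
  [181,188): 7 bp
  [188,195): 7 bp
  [195,203): 8 bp
  [203,208): 5 bp
  [208,209): 1 bp
  [209,220): 11 bp
  [220,224): 4 bp
  [224,231): 7 bp
  [231,245): 14 bp

[1,4,4,4,4,5,5,7,7,7,7,7,7,8,8,8,9,9,10,10,10,11,12,12,13,13,14,14,15]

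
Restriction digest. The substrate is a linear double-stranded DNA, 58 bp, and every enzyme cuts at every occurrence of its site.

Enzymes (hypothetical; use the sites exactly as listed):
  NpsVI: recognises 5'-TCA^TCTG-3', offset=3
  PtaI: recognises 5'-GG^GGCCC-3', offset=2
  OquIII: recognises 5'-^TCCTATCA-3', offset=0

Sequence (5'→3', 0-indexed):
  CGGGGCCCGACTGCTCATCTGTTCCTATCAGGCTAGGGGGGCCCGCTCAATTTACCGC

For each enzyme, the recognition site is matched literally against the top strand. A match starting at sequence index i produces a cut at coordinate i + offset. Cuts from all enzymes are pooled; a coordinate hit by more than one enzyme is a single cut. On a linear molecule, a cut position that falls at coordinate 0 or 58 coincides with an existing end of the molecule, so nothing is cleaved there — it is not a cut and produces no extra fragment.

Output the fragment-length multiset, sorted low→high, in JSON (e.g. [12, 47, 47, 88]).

[3,5,14,17,19]

Scan for sites:
  NpsVI TCATCTG/3: at [14] ⇒ [17]
  PtaI GGGGCCC/2: at [1, 37] ⇒ [3, 39]
  OquIII TCCTATCA/0: at [22] ⇒ [22]

Pooled cuts: [3, 17, 22, 39]

Fragment lengths:
  [0,3): 3 bp
  [3,17): 14 bp
  [17,22): 5 bp
  [22,39): 17 bp
  [39,58): 19 bp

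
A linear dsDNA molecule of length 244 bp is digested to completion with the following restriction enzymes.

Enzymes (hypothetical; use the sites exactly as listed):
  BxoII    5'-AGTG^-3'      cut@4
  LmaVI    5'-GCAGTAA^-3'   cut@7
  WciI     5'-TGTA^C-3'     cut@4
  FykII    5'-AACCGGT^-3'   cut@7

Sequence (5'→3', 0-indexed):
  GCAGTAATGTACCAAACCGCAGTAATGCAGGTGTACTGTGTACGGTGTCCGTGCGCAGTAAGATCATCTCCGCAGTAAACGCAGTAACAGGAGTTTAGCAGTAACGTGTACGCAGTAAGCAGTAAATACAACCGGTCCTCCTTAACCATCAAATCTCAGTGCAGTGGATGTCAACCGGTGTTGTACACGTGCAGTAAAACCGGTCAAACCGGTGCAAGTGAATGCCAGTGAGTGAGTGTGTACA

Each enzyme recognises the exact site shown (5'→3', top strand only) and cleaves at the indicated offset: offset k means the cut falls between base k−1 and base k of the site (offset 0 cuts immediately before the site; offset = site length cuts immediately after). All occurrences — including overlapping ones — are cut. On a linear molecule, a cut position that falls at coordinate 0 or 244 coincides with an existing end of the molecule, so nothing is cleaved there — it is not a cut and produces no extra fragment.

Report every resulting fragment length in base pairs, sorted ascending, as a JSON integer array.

[2,4,4,4,4,5,6,6,7,7,7,7,7,8,9,9,10,10,11,12,13,14,17,17,19,25]

Scan for sites:
  BxoII AGTG/4: at [157, 162, 216, 226, 230, 234] ⇒ [161, 166, 220, 230, 234, 238]
  LmaVI GCAGTAA/7: at [0, 18, 54, 71, 80, 97, 111, 118, 190] ⇒ [7, 25, 61, 78, 87, 104, 118, 125, 197]
  WciI TGTAC/4: at [7, 31, 38, 106, 181, 238] ⇒ [11, 35, 42, 110, 185, 242]
  FykII AACCGGT/7: at [129, 172, 197, 206] ⇒ [136, 179, 204, 213]

All cut coordinates (distinct, sorted): [7, 11, 25, 35, 42, 61, 78, 87, 104, 110, 118, 125, 136, 161, 166, 179, 185, 197, 204, 213, 220, 230, 234, 238, 242]

Fragments:
  [0,7): 7 bp
  [7,11): 4 bp
  [11,25): 14 bp
  [25,35): 10 bp
  [35,42): 7 bp
  [42,61): 19 bp
  [61,78): 17 bp
  [78,87): 9 bp
  [87,104): 17 bp
  [104,110): 6 bp
  [110,118): 8 bp
  [118,125): 7 bp
  [125,136): 11 bp
  [136,161): 25 bp
  [161,166): 5 bp
  [166,179): 13 bp
  [179,185): 6 bp
  [185,197): 12 bp
  [197,204): 7 bp
  [204,213): 9 bp
  [213,220): 7 bp
  [220,230): 10 bp
  [230,234): 4 bp
  [234,238): 4 bp
  [238,242): 4 bp
  [242,244): 2 bp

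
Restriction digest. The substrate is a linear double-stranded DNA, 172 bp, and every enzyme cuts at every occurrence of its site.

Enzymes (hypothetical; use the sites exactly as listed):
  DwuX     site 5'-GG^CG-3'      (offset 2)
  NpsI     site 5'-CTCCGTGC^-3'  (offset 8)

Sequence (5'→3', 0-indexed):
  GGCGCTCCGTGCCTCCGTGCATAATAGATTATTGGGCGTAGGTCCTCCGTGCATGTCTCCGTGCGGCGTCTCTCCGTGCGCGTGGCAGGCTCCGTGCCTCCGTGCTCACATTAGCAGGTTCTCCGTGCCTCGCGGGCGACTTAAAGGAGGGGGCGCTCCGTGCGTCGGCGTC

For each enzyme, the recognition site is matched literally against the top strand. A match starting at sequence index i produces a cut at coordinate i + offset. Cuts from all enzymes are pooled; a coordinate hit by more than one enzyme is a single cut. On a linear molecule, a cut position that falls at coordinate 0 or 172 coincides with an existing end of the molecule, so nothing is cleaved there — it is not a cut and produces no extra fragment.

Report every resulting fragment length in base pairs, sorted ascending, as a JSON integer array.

[2,2,4,5,8,8,8,10,10,12,13,16,16,17,18,23]

Site scan:
  DwuX (GGCG, off=2): starts [0, 34, 64, 134, 151, 166] → cuts [2, 36, 66, 136, 153, 168]
  NpsI (CTCCGTGC, off=8): starts [4, 12, 44, 56, 71, 89, 97, 120, 155] → cuts [12, 20, 52, 64, 79, 97, 105, 128, 163]

Pooled cuts: [2, 12, 20, 36, 52, 64, 66, 79, 97, 105, 128, 136, 153, 163, 168]

Fragment lengths:
  [0,2): 2 bp
  [2,12): 10 bp
  [12,20): 8 bp
  [20,36): 16 bp
  [36,52): 16 bp
  [52,64): 12 bp
  [64,66): 2 bp
  [66,79): 13 bp
  [79,97): 18 bp
  [97,105): 8 bp
  [105,128): 23 bp
  [128,136): 8 bp
  [136,153): 17 bp
  [153,163): 10 bp
  [163,168): 5 bp
  [168,172): 4 bp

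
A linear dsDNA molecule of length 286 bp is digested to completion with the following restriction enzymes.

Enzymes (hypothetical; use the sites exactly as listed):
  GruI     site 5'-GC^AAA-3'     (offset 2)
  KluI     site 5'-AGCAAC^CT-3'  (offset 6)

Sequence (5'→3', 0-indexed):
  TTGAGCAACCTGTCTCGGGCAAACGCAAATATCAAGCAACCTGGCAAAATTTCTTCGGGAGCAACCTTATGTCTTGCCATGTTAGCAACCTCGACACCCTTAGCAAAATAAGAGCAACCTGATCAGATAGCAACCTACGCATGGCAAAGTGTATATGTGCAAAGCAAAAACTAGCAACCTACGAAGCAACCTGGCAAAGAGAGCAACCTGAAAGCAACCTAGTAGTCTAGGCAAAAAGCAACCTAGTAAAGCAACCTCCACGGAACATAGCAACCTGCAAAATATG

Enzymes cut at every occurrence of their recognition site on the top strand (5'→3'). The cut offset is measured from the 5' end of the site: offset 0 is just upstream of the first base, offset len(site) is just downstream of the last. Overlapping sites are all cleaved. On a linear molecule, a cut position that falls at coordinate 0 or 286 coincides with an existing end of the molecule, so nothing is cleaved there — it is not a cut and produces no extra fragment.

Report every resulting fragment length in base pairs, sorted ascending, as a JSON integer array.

Site scan:
  GruI GCAAA/2: at [18, 24, 43, 102, 143, 158, 163, 193, 230, 276] ⇒ [20, 26, 45, 104, 145, 160, 165, 195, 232, 278]
  KluI AGCAACCT/6: at [3, 34, 59, 83, 112, 128, 172, 184, 201, 212, 236, 249, 268] ⇒ [9, 40, 65, 89, 118, 134, 178, 190, 207, 218, 242, 255, 274]

Pooled cuts: [9, 20, 26, 40, 45, 65, 89, 104, 118, 134, 145, 160, 165, 178, 190, 195, 207, 218, 232, 242, 255, 274, 278]

Fragments:
  [0,9): 9 bp
  [9,20): 11 bp
  [20,26): 6 bp
  [26,40): 14 bp
  [40,45): 5 bp
  [45,65): 20 bp
  [65,89): 24 bp
  [89,104): 15 bp
  [104,118): 14 bp
  [118,134): 16 bp
  [134,145): 11 bp
  [145,160): 15 bp
  [160,165): 5 bp
  [165,178): 13 bp
  [178,190): 12 bp
  [190,195): 5 bp
  [195,207): 12 bp
  [207,218): 11 bp
  [218,232): 14 bp
  [232,242): 10 bp
  [242,255): 13 bp
  [255,274): 19 bp
  [274,278): 4 bp
  [278,286): 8 bp

[4,5,5,5,6,8,9,10,11,11,11,12,12,13,13,14,14,14,15,15,16,19,20,24]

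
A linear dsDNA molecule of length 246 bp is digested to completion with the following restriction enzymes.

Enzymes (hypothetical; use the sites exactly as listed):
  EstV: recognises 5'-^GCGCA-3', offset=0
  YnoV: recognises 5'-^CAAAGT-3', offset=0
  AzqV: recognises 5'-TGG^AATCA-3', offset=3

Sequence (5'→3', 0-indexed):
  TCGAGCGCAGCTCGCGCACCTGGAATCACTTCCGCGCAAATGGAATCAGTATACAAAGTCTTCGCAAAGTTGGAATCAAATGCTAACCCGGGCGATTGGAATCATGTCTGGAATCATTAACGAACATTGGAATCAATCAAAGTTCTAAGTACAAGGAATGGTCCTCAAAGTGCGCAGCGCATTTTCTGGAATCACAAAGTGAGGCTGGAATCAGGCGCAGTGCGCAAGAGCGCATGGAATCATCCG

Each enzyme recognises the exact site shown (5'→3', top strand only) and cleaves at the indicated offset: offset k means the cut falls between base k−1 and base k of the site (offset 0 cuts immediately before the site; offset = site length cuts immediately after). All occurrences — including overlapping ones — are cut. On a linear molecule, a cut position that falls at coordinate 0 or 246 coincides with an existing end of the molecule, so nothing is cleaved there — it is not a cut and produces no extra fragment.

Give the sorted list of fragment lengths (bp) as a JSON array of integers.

[4,5,5,6,6,7,7,8,8,9,9,9,10,10,10,10,11,12,13,14,19,26,28]

Site scan:
  EstV GCGCA/0: at [4, 13, 33, 171, 176, 214, 221, 229] ⇒ [4, 13, 33, 171, 176, 214, 221, 229]
  YnoV CAAAGT/0: at [53, 64, 137, 165, 194] ⇒ [53, 64, 137, 165, 194]
  AzqV TGGAATCA/3: at [20, 40, 70, 96, 108, 127, 186, 205, 234] ⇒ [23, 43, 73, 99, 111, 130, 189, 208, 237]

All cut coordinates (distinct, sorted): [4, 13, 23, 33, 43, 53, 64, 73, 99, 111, 130, 137, 165, 171, 176, 189, 194, 208, 214, 221, 229, 237]

Fragments:
  [0,4): 4 bp
  [4,13): 9 bp
  [13,23): 10 bp
  [23,33): 10 bp
  [33,43): 10 bp
  [43,53): 10 bp
  [53,64): 11 bp
  [64,73): 9 bp
  [73,99): 26 bp
  [99,111): 12 bp
  [111,130): 19 bp
  [130,137): 7 bp
  [137,165): 28 bp
  [165,171): 6 bp
  [171,176): 5 bp
  [176,189): 13 bp
  [189,194): 5 bp
  [194,208): 14 bp
  [208,214): 6 bp
  [214,221): 7 bp
  [221,229): 8 bp
  [229,237): 8 bp
  [237,246): 9 bp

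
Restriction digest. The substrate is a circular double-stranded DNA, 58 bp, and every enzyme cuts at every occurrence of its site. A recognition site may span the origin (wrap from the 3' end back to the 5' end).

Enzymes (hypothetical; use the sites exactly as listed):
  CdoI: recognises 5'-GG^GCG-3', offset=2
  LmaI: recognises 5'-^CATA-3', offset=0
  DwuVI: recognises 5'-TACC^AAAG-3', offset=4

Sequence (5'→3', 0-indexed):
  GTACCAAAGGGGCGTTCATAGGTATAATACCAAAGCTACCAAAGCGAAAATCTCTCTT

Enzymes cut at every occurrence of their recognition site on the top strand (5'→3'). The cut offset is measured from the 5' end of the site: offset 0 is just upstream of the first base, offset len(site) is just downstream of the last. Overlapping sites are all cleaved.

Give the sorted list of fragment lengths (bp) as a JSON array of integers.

[5,6,9,15,23]

Per-enzyme occurrences:
  CdoI GGGCG/2: at [9] ⇒ [11]
  LmaI CATA/0: at [16] ⇒ [16]
  DwuVI TACCAAAG/4: at [1, 27, 36] ⇒ [5, 31, 40]

All cut coordinates (distinct, sorted): [5, 11, 16, 31, 40]

Fragment lengths:
  5→11: 6 bp
  11→16: 5 bp
  16→31: 15 bp
  31→40: 9 bp
  40→5 (wrap): 58-40+5 = 23 bp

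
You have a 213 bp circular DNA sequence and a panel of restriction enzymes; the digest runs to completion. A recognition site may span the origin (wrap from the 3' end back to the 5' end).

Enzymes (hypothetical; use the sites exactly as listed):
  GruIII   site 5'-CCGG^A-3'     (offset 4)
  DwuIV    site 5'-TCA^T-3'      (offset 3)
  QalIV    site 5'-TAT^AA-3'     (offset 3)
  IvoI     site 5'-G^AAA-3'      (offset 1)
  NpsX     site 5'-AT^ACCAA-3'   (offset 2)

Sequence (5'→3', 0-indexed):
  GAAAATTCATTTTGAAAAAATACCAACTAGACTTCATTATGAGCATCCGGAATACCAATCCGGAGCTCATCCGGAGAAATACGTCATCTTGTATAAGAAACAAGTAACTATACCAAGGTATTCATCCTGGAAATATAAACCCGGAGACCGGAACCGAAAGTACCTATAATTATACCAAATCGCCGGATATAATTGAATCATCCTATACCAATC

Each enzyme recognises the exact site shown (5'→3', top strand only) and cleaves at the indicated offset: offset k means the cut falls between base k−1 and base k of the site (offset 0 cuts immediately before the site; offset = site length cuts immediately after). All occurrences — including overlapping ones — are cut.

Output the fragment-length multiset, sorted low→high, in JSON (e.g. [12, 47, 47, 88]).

[2,3,3,4,5,5,5,6,6,6,6,6,7,7,8,8,8,8,10,10,10,11,13,13,14,14,15]

Per-enzyme occurrences:
  GruIII (CCGGA, off=4): starts [46, 59, 70, 140, 147, 182] → cuts [50, 63, 74, 144, 151, 186]
  DwuIV (TCAT, off=3): starts [6, 33, 66, 83, 121, 197] → cuts [9, 36, 69, 86, 124, 200]
  QalIV (TATAA, off=3): starts [91, 133, 164, 187] → cuts [94, 136, 167, 190]
  IvoI (GAAA, off=1): starts [0, 13, 75, 96, 129, 155] → cuts [1, 14, 76, 97, 130, 156]
  NpsX (ATACCAA, off=2): starts [19, 51, 109, 171, 204] → cuts [21, 53, 111, 173, 206]

Pooled cuts: [1, 9, 14, 21, 36, 50, 53, 63, 69, 74, 76, 86, 94, 97, 111, 124, 130, 136, 144, 151, 156, 167, 173, 186, 190, 200, 206]

Fragment lengths:
  1→9: 8 bp
  9→14: 5 bp
  14→21: 7 bp
  21→36: 15 bp
  36→50: 14 bp
  50→53: 3 bp
  53→63: 10 bp
  63→69: 6 bp
  69→74: 5 bp
  74→76: 2 bp
  76→86: 10 bp
  86→94: 8 bp
  94→97: 3 bp
  97→111: 14 bp
  111→124: 13 bp
  124→130: 6 bp
  130→136: 6 bp
  136→144: 8 bp
  144→151: 7 bp
  151→156: 5 bp
  156→167: 11 bp
  167→173: 6 bp
  173→186: 13 bp
  186→190: 4 bp
  190→200: 10 bp
  200→206: 6 bp
  206→1 (wrap): 213-206+1 = 8 bp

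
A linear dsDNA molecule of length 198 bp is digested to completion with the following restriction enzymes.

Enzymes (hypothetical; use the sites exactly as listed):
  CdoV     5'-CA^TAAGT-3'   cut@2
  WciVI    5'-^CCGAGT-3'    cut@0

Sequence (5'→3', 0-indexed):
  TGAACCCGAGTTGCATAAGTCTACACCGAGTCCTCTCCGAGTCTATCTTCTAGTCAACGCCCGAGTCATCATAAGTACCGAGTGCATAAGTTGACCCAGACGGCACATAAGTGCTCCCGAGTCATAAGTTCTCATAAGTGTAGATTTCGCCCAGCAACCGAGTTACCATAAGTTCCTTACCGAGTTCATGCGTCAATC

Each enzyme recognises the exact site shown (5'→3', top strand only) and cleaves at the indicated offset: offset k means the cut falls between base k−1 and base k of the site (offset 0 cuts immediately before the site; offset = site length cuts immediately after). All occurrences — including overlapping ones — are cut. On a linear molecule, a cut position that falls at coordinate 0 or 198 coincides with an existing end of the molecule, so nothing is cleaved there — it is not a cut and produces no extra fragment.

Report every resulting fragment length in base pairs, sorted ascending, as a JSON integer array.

Per-enzyme occurrences:
  CdoV (CATAAGT, off=2): starts [13, 69, 84, 105, 122, 132, 166] → cuts [15, 71, 86, 107, 124, 134, 168]
  WciVI (CCGAGT, off=0): starts [5, 25, 36, 60, 77, 116, 157, 179] → cuts [5, 25, 36, 60, 77, 116, 157, 179]

Pooled cuts: [5, 15, 25, 36, 60, 71, 77, 86, 107, 116, 124, 134, 157, 168, 179]

Fragment lengths:
  [0,5): 5 bp
  [5,15): 10 bp
  [15,25): 10 bp
  [25,36): 11 bp
  [36,60): 24 bp
  [60,71): 11 bp
  [71,77): 6 bp
  [77,86): 9 bp
  [86,107): 21 bp
  [107,116): 9 bp
  [116,124): 8 bp
  [124,134): 10 bp
  [134,157): 23 bp
  [157,168): 11 bp
  [168,179): 11 bp
  [179,198): 19 bp

[5,6,8,9,9,10,10,10,11,11,11,11,19,21,23,24]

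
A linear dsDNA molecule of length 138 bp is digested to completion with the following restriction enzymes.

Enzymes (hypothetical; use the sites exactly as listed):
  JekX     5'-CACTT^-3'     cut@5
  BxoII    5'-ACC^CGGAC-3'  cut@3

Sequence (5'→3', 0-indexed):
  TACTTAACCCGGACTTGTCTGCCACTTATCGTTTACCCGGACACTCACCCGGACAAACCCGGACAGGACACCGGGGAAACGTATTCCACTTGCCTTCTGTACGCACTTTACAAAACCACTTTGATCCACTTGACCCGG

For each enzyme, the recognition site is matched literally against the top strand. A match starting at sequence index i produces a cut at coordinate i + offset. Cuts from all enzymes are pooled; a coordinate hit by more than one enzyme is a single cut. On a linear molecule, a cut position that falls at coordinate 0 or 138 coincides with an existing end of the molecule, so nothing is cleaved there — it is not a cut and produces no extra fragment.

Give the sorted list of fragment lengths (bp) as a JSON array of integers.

Site scan:
  JekX (CACTT, off=5): starts [22, 86, 103, 116, 126] → cuts [27, 91, 108, 121, 131]
  BxoII (ACCCGGAC, off=3): starts [6, 34, 46, 56] → cuts [9, 37, 49, 59]

All cut coordinates (distinct, sorted): [9, 27, 37, 49, 59, 91, 108, 121, 131]

Fragments:
  [0,9): 9 bp
  [9,27): 18 bp
  [27,37): 10 bp
  [37,49): 12 bp
  [49,59): 10 bp
  [59,91): 32 bp
  [91,108): 17 bp
  [108,121): 13 bp
  [121,131): 10 bp
  [131,138): 7 bp

[7,9,10,10,10,12,13,17,18,32]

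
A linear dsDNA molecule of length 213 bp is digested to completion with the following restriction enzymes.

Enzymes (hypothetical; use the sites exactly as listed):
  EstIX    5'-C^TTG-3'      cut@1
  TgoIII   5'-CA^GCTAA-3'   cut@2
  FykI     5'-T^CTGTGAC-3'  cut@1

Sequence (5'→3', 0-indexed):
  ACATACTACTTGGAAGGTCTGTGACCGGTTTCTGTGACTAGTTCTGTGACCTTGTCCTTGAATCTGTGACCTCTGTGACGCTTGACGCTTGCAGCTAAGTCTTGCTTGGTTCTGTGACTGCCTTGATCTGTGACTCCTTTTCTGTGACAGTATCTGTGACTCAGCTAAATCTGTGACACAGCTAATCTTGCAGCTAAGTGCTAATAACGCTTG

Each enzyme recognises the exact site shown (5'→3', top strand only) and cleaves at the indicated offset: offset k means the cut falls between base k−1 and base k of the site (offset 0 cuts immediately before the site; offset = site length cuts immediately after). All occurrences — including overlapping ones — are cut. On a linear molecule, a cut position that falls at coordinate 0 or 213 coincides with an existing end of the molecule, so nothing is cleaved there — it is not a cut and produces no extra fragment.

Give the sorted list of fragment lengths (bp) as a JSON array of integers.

Site scan:
  EstIX (CTTG, off=1): starts [8, 50, 56, 80, 87, 100, 104, 121, 186, 209] → cuts [9, 51, 57, 81, 88, 101, 105, 122, 187, 210]
  TgoIII (CAGCTAA, off=2): starts [91, 161, 178, 190] → cuts [93, 163, 180, 192]
  FykI (TCTGTGAC, off=1): starts [17, 30, 42, 62, 71, 110, 126, 140, 152, 169] → cuts [18, 31, 43, 63, 72, 111, 127, 141, 153, 170]

All cut coordinates (distinct, sorted): [9, 18, 31, 43, 51, 57, 63, 72, 81, 88, 93, 101, 105, 111, 122, 127, 141, 153, 163, 170, 180, 187, 192, 210]

Fragments:
  [0,9): 9 bp
  [9,18): 9 bp
  [18,31): 13 bp
  [31,43): 12 bp
  [43,51): 8 bp
  [51,57): 6 bp
  [57,63): 6 bp
  [63,72): 9 bp
  [72,81): 9 bp
  [81,88): 7 bp
  [88,93): 5 bp
  [93,101): 8 bp
  [101,105): 4 bp
  [105,111): 6 bp
  [111,122): 11 bp
  [122,127): 5 bp
  [127,141): 14 bp
  [141,153): 12 bp
  [153,163): 10 bp
  [163,170): 7 bp
  [170,180): 10 bp
  [180,187): 7 bp
  [187,192): 5 bp
  [192,210): 18 bp
  [210,213): 3 bp

[3,4,5,5,5,6,6,6,7,7,7,8,8,9,9,9,9,10,10,11,12,12,13,14,18]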